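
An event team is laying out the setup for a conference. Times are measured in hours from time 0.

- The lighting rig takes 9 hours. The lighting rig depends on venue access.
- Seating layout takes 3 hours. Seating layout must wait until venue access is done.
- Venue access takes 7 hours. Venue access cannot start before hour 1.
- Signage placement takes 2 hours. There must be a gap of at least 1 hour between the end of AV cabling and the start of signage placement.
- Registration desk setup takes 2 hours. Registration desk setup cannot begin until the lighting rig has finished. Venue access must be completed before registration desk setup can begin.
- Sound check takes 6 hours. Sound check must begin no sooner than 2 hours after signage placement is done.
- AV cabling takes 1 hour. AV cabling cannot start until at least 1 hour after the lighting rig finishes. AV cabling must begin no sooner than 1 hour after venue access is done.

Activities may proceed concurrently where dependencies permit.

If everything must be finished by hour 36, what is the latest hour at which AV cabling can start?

Nothing follows sound check; the deadline of hour 36 is its only limit. It must start by 36 − 6 = hour 30.
Signage placement has to be done before sound check (must start by hour 30, minus 2-hour gap → hour 28). That means finishing by hour 28, i.e. starting by 28 − 2 = hour 26.
AV cabling has to be done before signage placement (must start by hour 26, minus 1-hour gap → hour 25). That means finishing by hour 25, i.e. starting by 25 − 1 = hour 24.

24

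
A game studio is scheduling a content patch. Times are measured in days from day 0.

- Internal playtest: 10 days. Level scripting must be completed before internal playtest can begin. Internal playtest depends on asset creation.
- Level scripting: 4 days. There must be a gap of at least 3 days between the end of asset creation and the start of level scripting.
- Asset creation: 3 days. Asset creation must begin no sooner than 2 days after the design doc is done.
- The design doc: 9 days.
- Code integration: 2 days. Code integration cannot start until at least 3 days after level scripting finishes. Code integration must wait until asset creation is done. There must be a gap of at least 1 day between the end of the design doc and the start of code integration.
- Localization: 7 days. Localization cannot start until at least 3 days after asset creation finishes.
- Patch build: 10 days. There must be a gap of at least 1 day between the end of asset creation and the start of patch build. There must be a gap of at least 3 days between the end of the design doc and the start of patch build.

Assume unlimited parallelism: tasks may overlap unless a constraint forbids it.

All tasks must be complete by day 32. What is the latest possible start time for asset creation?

Nothing follows code integration; the deadline of day 32 is its only limit. It must start by 32 − 2 = day 30.
Internal playtest must finish by day 32; it takes 10 days, so it must start by 32 − 10 = day 22.
Level scripting feeds code integration (must start by day 30, minus 3-day gap → day 27); internal playtest (must start by day 22). Taking the minimum, level scripting must finish by day 22 and start by 22 − 4 = day 18.
Localization has no dependents, so it just needs to finish by day 32. Starting by 32 − 7 = day 25 achieves that.
Patch build must finish by day 32; it takes 10 days, so it must start by 32 − 10 = day 22.
Asset creation has several dependents: level scripting (must start by day 18, minus 3-day gap → day 15); code integration (must start by day 30); internal playtest (must start by day 22); localization (must start by day 25, minus 3-day gap → day 22); patch build (must start by day 22, minus 1-day gap → day 21). The earliest of those limits is day 15, so asset creation must start by 15 − 3 = day 12.

12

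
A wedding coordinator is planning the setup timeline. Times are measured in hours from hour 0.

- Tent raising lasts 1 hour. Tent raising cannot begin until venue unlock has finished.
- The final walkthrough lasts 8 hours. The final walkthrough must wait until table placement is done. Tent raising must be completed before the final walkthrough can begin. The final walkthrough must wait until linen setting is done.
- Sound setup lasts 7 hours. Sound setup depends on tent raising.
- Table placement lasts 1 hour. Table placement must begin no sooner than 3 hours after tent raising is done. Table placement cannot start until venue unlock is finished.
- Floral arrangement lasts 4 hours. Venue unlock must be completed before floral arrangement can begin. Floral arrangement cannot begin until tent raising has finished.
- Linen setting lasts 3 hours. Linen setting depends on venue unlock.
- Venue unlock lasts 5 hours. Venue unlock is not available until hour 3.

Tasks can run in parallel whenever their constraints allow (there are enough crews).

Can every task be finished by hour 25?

Venue unlock waits on its own release at hour 3, so it starts at hour 3 and finishes at 3 + 5 = hour 8.
Linen setting waits on venue unlock (finishes hour 8), so it starts at hour 8 and finishes at 8 + 3 = hour 11.
After venue unlock (finishes hour 8), tent raising can start at hour 8 and finishes at hour 9.
Sound setup cannot begin until tent raising (finishes hour 9). It runs from hour 9 to 9 + 7 = hour 16.
Floral arrangement cannot start until venue unlock (finishes hour 8); tent raising (finishes hour 9). The controlling bound is hour 9, so floral arrangement finishes at 9 + 4 = hour 13.
Table placement needs all of tent raising (finishes hour 9, plus 3-hour gap → hour 12); venue unlock (finishes hour 8). That puts its earliest start at hour 12; it finishes at 12 + 1 = hour 13.
The final walkthrough cannot start until table placement (finishes hour 13); tent raising (finishes hour 9); linen setting (finishes hour 11). The controlling bound is hour 13, so the final walkthrough finishes at 13 + 8 = hour 21.
Every task is finished by hour 21, which is no later than the deadline of 25, so the schedule is feasible.

Yes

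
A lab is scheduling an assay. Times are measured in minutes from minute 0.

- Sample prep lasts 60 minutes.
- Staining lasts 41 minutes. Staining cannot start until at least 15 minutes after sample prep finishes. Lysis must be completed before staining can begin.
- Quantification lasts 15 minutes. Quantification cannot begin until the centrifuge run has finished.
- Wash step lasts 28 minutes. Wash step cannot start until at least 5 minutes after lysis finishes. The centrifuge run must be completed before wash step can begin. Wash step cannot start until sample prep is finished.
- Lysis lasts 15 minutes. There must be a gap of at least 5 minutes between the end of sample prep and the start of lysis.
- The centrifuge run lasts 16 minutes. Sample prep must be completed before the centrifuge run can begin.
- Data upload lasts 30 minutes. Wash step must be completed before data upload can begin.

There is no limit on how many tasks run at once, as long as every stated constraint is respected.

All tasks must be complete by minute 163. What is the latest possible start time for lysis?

85

Nothing follows data upload; the deadline of minute 163 is its only limit. It must start by 163 − 30 = minute 133.
Wash step feeds into data upload (must start by minute 133); so wash step must finish by minute 133 and therefore start by minute 105.
Staining has no dependents, so it just needs to finish by minute 163. Starting by 163 − 41 = minute 122 achieves that.
Lysis feeds wash step (must start by minute 105, minus 5-minute gap → minute 100); staining (must start by minute 122). Taking the minimum, lysis must finish by minute 100 and start by 100 − 15 = minute 85.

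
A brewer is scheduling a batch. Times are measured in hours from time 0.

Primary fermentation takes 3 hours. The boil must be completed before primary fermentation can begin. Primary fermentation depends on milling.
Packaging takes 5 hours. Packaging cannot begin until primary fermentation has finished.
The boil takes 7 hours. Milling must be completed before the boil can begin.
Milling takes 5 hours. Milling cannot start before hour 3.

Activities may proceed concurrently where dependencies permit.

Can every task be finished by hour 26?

Milling waits on its own release at hour 3, so it starts at hour 3 and finishes at 3 + 5 = hour 8.
After milling (finishes hour 8), the boil can start at hour 8 and finishes at hour 15.
For primary fermentation: the boil (finishes hour 15); milling (finishes hour 8). Taking the maximum gives a start of hour 15, and it finishes at 15 + 3 = hour 18.
Packaging waits on primary fermentation (finishes hour 18), so it starts at hour 18 and finishes at 18 + 5 = hour 23.
Every task is finished by hour 23, which is no later than the deadline of 26, so the schedule is feasible.

Yes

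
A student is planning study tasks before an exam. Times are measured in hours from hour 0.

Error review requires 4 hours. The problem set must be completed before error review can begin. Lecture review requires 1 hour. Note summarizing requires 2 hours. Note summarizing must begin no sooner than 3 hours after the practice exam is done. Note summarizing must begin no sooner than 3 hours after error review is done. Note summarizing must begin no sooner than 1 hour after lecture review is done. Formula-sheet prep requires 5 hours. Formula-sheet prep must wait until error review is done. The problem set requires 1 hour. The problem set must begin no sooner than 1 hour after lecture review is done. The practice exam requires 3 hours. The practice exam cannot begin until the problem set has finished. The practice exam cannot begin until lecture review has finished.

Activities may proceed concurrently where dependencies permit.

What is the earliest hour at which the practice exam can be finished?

Nothing blocks lecture review, so it runs from hour 0 to hour 1.
The problem set waits on lecture review (finishes hour 1, plus 1-hour gap → hour 2), so it starts at hour 2 and finishes at 2 + 1 = hour 3.
For the practice exam: the problem set (finishes hour 3); lecture review (finishes hour 1). Taking the maximum gives a start of hour 3, and it finishes at 3 + 3 = hour 6.

6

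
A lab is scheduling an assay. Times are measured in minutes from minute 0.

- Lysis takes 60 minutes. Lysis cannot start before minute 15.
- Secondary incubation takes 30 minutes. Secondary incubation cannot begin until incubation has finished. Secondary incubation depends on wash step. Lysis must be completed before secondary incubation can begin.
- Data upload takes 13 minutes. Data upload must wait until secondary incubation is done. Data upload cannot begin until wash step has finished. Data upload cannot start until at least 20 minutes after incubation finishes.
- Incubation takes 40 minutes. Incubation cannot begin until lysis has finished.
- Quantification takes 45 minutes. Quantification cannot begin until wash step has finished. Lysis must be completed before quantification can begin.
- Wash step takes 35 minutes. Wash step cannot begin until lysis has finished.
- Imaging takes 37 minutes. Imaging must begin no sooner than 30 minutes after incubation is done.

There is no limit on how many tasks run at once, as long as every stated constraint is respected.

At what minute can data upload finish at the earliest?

Lysis cannot begin until its own release at minute 15. It runs from minute 15 to 15 + 60 = minute 75.
Wash step cannot begin until lysis (finishes minute 75). It runs from minute 75 to 75 + 35 = minute 110.
Incubation waits on lysis (finishes minute 75), so it starts at minute 75 and finishes at 75 + 40 = minute 115.
Secondary incubation has to wait for incubation (finishes minute 115); wash step (finishes minute 110); lysis (finishes minute 75). The latest of these is minute 115, so secondary incubation runs minute 115 to 115 + 30 = minute 145.
Data upload cannot start until secondary incubation (finishes minute 145); wash step (finishes minute 110); incubation (finishes minute 115, plus 20-minute gap → minute 135). The controlling bound is minute 145, so data upload finishes at 145 + 13 = minute 158.

158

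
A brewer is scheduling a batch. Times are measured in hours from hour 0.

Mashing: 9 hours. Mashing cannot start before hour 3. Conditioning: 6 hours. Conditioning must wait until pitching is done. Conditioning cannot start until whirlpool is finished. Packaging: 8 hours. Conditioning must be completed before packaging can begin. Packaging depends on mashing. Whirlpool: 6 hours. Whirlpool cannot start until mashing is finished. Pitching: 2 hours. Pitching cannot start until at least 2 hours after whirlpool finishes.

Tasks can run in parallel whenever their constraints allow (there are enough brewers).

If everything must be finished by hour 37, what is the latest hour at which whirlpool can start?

13

Packaging must finish by hour 37; it takes 8 hours, so it must start by 37 − 8 = hour 29.
Since packaging (must start by hour 29) depends on it, conditioning must finish by hour 29. Backing off its 6-hour duration gives a latest start of hour 23.
Pitching has to be done before conditioning (must start by hour 23). That means finishing by hour 23, i.e. starting by 23 − 2 = hour 21.
Whirlpool feeds pitching (must start by hour 21, minus 2-hour gap → hour 19); conditioning (must start by hour 23). Taking the minimum, whirlpool must finish by hour 19 and start by 19 − 6 = hour 13.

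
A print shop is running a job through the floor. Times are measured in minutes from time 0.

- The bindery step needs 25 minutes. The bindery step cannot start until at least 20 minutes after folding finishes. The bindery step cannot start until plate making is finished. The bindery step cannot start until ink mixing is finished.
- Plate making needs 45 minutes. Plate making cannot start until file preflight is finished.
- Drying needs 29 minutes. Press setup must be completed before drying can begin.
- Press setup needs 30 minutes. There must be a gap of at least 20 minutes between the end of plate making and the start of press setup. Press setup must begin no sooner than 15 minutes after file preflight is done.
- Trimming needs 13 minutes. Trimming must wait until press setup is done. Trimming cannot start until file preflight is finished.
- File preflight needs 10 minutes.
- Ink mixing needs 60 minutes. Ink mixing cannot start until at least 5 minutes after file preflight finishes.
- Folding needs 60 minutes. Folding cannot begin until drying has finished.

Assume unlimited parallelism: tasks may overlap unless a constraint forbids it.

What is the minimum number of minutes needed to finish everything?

File preflight can start immediately at minute 0; it finishes at minute 10.
Ink mixing waits on file preflight (finishes minute 10, plus 5-minute gap → minute 15), so it starts at minute 15 and finishes at 15 + 60 = minute 75.
Plate making waits on file preflight (finishes minute 10), so it starts at minute 10 and finishes at 10 + 45 = minute 55.
Press setup cannot start until plate making (finishes minute 55, plus 20-minute gap → minute 75); file preflight (finishes minute 10, plus 15-minute gap → minute 25). The controlling bound is minute 75, so press setup finishes at 75 + 30 = minute 105.
Trimming cannot start until press setup (finishes minute 105); file preflight (finishes minute 10). The controlling bound is minute 105, so trimming finishes at 105 + 13 = minute 118.
After press setup (finishes minute 105), drying can start at minute 105 and finishes at minute 134.
Folding waits on drying (finishes minute 134), so it starts at minute 134 and finishes at 134 + 60 = minute 194.
The bindery step has to wait for folding (finishes minute 194, plus 20-minute gap → minute 214); plate making (finishes minute 55); ink mixing (finishes minute 75). The latest of these is minute 214, so the bindery step runs minute 214 to 214 + 25 = minute 239.
All tasks are finished once the last one completes. Finish times: File preflight at 10, Plate making at 55, Ink mixing at 75, Press setup at 105, Drying at 134, Trimming at 118, Folding at 194, The bindery step at 239. The latest is minute 239.

239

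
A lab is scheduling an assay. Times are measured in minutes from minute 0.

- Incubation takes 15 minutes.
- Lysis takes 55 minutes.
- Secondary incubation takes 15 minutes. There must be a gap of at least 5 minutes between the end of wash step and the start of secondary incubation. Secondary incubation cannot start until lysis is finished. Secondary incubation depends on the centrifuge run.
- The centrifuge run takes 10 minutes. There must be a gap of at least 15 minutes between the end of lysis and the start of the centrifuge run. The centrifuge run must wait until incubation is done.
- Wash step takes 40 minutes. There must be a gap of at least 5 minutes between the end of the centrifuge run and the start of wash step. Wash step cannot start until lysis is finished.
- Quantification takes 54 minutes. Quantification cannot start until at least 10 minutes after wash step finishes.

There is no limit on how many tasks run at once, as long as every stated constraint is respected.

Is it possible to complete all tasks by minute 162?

Incubation can start immediately at minute 0; it finishes at minute 15.
Nothing blocks lysis, so it runs from minute 0 to minute 55.
The centrifuge run needs all of lysis (finishes minute 55, plus 15-minute gap → minute 70); incubation (finishes minute 15). That puts its earliest start at minute 70; it finishes at 70 + 10 = minute 80.
Wash step cannot start until the centrifuge run (finishes minute 80, plus 5-minute gap → minute 85); lysis (finishes minute 55). The controlling bound is minute 85, so wash step finishes at 85 + 40 = minute 125.
After wash step (finishes minute 125, plus 10-minute gap → minute 135), quantification can start at minute 135 and finishes at minute 189.
Secondary incubation has to wait for wash step (finishes minute 125, plus 5-minute gap → minute 130); lysis (finishes minute 55); the centrifuge run (finishes minute 80). The latest of these is minute 130, so secondary incubation runs minute 130 to 130 + 15 = minute 145.
The earliest everything can be done is minute 189, which is after the deadline of 162, so it is not possible.

No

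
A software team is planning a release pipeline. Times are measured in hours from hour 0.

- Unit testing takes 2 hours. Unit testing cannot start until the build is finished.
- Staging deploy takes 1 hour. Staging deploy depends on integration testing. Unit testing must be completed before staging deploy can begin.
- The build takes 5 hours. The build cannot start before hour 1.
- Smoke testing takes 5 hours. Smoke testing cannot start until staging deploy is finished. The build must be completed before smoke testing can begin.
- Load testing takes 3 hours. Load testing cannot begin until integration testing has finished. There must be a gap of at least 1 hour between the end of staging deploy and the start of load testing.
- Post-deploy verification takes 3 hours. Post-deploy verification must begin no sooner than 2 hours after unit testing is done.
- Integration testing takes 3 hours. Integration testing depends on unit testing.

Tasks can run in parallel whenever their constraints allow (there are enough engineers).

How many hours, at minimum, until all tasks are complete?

17

The build cannot begin until its own release at hour 1. It runs from hour 1 to 1 + 5 = hour 6.
Unit testing cannot begin until the build (finishes hour 6). It runs from hour 6 to 6 + 2 = hour 8.
Post-deploy verification cannot begin until unit testing (finishes hour 8, plus 2-hour gap → hour 10). It runs from hour 10 to 10 + 3 = hour 13.
Integration testing cannot begin until unit testing (finishes hour 8). It runs from hour 8 to 8 + 3 = hour 11.
Staging deploy cannot start until integration testing (finishes hour 11); unit testing (finishes hour 8). The controlling bound is hour 11, so staging deploy finishes at 11 + 1 = hour 12.
Load testing cannot start until integration testing (finishes hour 11); staging deploy (finishes hour 12, plus 1-hour gap → hour 13). The controlling bound is hour 13, so load testing finishes at 13 + 3 = hour 16.
Smoke testing cannot start until staging deploy (finishes hour 12); the build (finishes hour 6). The controlling bound is hour 12, so smoke testing finishes at 12 + 5 = hour 17.
All tasks are finished once the last one completes. Finish times: The build at 6, Unit testing at 8, Integration testing at 11, Staging deploy at 12, Smoke testing at 17, Load testing at 16, Post-deploy verification at 13. The latest is hour 17.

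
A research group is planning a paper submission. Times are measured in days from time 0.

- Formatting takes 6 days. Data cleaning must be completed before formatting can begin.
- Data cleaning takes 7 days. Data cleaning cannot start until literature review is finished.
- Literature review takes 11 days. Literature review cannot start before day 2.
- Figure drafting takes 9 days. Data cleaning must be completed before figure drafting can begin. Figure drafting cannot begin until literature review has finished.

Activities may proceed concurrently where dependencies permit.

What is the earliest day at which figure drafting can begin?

After its own release at day 2, literature review can start at day 2 and finishes at day 13.
Data cleaning cannot begin until literature review (finishes day 13). It runs from day 13 to 13 + 7 = day 20.
Figure drafting waits on data cleaning (finishes day 20); literature review (finishes day 13). The latest of these is day 20, which is the earliest figure drafting can start.

20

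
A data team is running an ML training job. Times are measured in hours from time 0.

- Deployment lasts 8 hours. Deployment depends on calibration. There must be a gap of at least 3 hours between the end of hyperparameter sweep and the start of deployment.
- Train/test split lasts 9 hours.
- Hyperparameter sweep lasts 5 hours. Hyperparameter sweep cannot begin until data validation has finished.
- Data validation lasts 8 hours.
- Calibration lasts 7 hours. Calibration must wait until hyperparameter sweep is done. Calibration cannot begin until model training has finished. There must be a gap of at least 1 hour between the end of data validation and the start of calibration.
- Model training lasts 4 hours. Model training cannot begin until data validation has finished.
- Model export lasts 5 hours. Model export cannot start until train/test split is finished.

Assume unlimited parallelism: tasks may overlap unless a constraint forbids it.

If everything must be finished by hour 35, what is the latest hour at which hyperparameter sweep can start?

15

Nothing follows deployment; the deadline of hour 35 is its only limit. It must start by 35 − 8 = hour 27.
Calibration feeds into deployment (must start by hour 27); so calibration must finish by hour 27 and therefore start by hour 20.
Hyperparameter sweep has several dependents: calibration (must start by hour 20); deployment (must start by hour 27, minus 3-hour gap → hour 24). The earliest of those limits is hour 20, so hyperparameter sweep must start by 20 − 5 = hour 15.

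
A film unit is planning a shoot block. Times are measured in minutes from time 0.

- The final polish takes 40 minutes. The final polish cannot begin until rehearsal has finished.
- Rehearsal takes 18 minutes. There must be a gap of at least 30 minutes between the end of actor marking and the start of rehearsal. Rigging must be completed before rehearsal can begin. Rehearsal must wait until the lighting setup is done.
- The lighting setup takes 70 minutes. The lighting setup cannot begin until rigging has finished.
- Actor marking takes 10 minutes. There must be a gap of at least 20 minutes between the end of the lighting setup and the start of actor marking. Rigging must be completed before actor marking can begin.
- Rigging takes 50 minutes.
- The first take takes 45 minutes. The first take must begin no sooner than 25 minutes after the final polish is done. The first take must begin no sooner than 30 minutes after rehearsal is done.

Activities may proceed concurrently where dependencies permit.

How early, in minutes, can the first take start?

263

Rigging has no prerequisites, so it starts at minute 0 and finishes at minute 50.
After rigging (finishes minute 50), the lighting setup can start at minute 50 and finishes at minute 120.
Actor marking needs all of the lighting setup (finishes minute 120, plus 20-minute gap → minute 140); rigging (finishes minute 50). That puts its earliest start at minute 140; it finishes at 140 + 10 = minute 150.
For rehearsal: actor marking (finishes minute 150, plus 30-minute gap → minute 180); rigging (finishes minute 50); the lighting setup (finishes minute 120). Taking the maximum gives a start of minute 180, and it finishes at 180 + 18 = minute 198.
The final polish cannot begin until rehearsal (finishes minute 198). It runs from minute 198 to 198 + 40 = minute 238.
The first take waits on the final polish (finishes minute 238, plus 25-minute gap → minute 263); rehearsal (finishes minute 198, plus 30-minute gap → minute 228). The latest of these is minute 263, which is the earliest the first take can start.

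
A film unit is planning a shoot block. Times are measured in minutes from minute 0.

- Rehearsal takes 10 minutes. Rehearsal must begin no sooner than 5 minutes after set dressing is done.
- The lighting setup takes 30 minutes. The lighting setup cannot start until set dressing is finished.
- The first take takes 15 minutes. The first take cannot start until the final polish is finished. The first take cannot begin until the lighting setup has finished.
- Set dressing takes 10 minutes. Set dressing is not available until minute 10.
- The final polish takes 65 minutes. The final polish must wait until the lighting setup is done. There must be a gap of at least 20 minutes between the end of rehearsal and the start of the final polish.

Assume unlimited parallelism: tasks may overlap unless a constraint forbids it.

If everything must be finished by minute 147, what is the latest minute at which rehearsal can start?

37

Nothing follows the first take; the deadline of minute 147 is its only limit. It must start by 147 − 15 = minute 132.
The final polish has to be done before the first take (must start by minute 132). That means finishing by minute 132, i.e. starting by 132 − 65 = minute 67.
Rehearsal feeds into the final polish (must start by minute 67, minus 20-minute gap → minute 47); so rehearsal must finish by minute 47 and therefore start by minute 37.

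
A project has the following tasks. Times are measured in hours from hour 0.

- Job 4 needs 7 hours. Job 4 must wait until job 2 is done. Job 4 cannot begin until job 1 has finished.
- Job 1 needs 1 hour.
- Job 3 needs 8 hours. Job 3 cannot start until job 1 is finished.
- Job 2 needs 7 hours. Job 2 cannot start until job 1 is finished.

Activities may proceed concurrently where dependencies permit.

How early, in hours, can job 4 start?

Job 1 has no prerequisites, so it starts at hour 0 and finishes at hour 1.
Job 2 cannot begin until job 1 (finishes hour 1). It runs from hour 1 to 1 + 7 = hour 8.
Job 4 waits on job 2 (finishes hour 8); job 1 (finishes hour 1). The latest of these is hour 8, which is the earliest job 4 can start.

8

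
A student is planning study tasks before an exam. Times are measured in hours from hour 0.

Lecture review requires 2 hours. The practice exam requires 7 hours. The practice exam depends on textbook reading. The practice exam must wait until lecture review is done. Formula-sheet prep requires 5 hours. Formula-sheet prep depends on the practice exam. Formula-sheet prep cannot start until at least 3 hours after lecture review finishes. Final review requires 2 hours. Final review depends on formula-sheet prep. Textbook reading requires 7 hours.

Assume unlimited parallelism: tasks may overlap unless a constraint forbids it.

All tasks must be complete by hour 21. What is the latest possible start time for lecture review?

5

Nothing follows final review; the deadline of hour 21 is its only limit. It must start by 21 − 2 = hour 19.
Formula-sheet prep must finish before final review (must start by hour 19). With a 5-hour duration, formula-sheet prep must start by 19 − 5 = hour 14.
The practice exam must finish before formula-sheet prep (must start by hour 14). With a 7-hour duration, the practice exam must start by 14 − 7 = hour 7.
Lecture review feeds the practice exam (must start by hour 7); formula-sheet prep (must start by hour 14, minus 3-hour gap → hour 11). Taking the minimum, lecture review must finish by hour 7 and start by 7 − 2 = hour 5.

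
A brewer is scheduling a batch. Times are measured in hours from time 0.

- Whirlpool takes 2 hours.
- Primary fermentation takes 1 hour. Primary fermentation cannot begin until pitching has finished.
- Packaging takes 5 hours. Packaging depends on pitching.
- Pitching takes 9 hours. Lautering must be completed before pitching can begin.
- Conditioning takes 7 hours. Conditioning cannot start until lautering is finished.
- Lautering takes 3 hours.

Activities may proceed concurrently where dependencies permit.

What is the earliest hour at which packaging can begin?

12

Lautering can start immediately at hour 0; it finishes at hour 3.
After lautering (finishes hour 3), pitching can start at hour 3 and finishes at hour 12.
Packaging waits on pitching (finishes hour 12), so the earliest it can start is hour 12.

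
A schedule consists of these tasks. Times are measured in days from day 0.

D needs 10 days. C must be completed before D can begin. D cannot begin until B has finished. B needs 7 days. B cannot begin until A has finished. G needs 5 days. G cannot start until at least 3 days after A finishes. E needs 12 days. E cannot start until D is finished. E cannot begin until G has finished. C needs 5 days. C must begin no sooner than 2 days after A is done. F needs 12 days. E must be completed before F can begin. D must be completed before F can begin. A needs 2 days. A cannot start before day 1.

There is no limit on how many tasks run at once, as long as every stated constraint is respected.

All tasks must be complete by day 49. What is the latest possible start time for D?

15

To finish by day 49, F (duration 12) must start no later than day 37.
E must finish before F (must start by day 37). With a 12-day duration, E must start by 37 − 12 = day 25.
D has several dependents: E (must start by day 25); F (must start by day 37). The earliest of those limits is day 25, so D must start by 25 − 10 = day 15.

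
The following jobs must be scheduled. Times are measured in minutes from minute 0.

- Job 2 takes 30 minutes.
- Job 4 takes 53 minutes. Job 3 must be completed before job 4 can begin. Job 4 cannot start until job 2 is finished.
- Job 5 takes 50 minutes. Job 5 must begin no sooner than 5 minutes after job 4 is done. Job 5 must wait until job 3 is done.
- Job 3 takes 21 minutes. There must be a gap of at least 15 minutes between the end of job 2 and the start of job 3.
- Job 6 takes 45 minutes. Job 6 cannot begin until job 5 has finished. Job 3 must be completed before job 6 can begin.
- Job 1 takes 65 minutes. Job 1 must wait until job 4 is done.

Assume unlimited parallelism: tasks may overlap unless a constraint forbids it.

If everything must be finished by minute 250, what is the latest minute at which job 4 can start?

Job 1 must finish by minute 250; it takes 65 minutes, so it must start by 250 − 65 = minute 185.
Job 6 must finish by minute 250; it takes 45 minutes, so it must start by 250 − 45 = minute 205.
Job 5 feeds into job 6 (must start by minute 205); so job 5 must finish by minute 205 and therefore start by minute 155.
For job 4: job 1 (must start by minute 185); job 5 (must start by minute 155, minus 5-minute gap → minute 150). The most restrictive is minute 150; with a 53-minute duration, job 4 must start by minute 97.

97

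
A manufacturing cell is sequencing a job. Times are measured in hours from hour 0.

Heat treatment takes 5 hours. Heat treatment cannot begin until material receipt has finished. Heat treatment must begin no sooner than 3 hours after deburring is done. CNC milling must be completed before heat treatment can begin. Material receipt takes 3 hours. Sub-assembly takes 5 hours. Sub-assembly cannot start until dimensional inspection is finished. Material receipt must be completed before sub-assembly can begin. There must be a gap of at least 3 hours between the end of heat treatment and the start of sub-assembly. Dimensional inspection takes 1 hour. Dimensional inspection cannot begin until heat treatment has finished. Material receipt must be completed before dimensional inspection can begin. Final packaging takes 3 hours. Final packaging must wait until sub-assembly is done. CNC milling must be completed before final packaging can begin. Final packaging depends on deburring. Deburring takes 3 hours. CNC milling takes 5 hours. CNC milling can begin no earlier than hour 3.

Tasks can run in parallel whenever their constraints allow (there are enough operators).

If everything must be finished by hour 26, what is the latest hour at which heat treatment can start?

Nothing follows final packaging; the deadline of hour 26 is its only limit. It must start by 26 − 3 = hour 23.
Sub-assembly must finish before final packaging (must start by hour 23). With a 5-hour duration, sub-assembly must start by 23 − 5 = hour 18.
Dimensional inspection must finish before sub-assembly (must start by hour 18). With a 1-hour duration, dimensional inspection must start by 18 − 1 = hour 17.
Heat treatment has several dependents: dimensional inspection (must start by hour 17); sub-assembly (must start by hour 18, minus 3-hour gap → hour 15). The earliest of those limits is hour 15, so heat treatment must start by 15 − 5 = hour 10.

10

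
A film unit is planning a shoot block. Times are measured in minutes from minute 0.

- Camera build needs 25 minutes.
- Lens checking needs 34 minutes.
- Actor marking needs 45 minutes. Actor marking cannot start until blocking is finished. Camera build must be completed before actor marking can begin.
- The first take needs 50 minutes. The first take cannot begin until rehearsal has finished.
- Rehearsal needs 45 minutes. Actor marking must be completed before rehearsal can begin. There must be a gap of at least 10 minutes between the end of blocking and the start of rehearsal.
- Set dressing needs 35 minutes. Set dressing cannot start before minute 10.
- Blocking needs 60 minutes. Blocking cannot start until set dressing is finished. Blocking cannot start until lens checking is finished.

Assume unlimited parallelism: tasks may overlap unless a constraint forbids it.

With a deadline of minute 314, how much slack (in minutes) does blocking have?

69

Lens checking has no prerequisites, so it starts at minute 0 and finishes at minute 34.
After its own release at minute 10, set dressing can start at minute 10 and finishes at minute 45.
For blocking: set dressing (finishes minute 45); lens checking (finishes minute 34). Taking the maximum gives a start of minute 45, and it finishes at 45 + 60 = minute 105.

Working backward from the deadline:
The first take must finish by minute 314; it takes 50 minutes, so it must start by 314 − 50 = minute 264.
Rehearsal feeds into the first take (must start by minute 264); so rehearsal must finish by minute 264 and therefore start by minute 219.
Actor marking must finish before rehearsal (must start by minute 219). With a 45-minute duration, actor marking must start by 219 − 45 = minute 174.
Blocking must finish in time for actor marking (must start by minute 174); rehearsal (must start by minute 219, minus 10-minute gap → minute 209). The tightest is minute 174, so blocking must start by 174 − 60 = minute 114.
So blocking can start as early as minute 45 and as late as minute 114, giving 114 − 45 = 69 minutes of slack.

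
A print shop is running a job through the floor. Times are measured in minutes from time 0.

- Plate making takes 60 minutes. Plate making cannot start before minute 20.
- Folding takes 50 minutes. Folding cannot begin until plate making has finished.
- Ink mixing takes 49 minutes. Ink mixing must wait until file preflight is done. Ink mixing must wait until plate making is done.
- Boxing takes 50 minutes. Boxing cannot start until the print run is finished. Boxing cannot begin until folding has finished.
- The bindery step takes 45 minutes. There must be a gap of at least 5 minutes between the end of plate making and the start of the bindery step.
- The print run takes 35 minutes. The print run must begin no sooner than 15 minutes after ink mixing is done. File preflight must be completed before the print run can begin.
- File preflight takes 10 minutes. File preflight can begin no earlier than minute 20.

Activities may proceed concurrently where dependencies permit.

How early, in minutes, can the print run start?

144

After its own release at minute 20, plate making can start at minute 20 and finishes at minute 80.
File preflight waits on its own release at minute 20, so it starts at minute 20 and finishes at 20 + 10 = minute 30.
Ink mixing has to wait for file preflight (finishes minute 30); plate making (finishes minute 80). The latest of these is minute 80, so ink mixing runs minute 80 to 80 + 49 = minute 129.
The print run waits on ink mixing (finishes minute 129, plus 15-minute gap → minute 144); file preflight (finishes minute 30). The latest of these is minute 144, which is the earliest the print run can start.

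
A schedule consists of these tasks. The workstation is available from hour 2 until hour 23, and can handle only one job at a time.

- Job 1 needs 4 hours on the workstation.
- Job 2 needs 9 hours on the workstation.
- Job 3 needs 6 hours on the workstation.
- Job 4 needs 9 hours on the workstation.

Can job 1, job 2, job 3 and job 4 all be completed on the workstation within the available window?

No

The workstation window is 23 − 2 = 21 hours.
Running back to back, the jobs need 4 + 9 + 6 + 9 = 28 hours on the workstation.
Since 28 > 21, they cannot all fit.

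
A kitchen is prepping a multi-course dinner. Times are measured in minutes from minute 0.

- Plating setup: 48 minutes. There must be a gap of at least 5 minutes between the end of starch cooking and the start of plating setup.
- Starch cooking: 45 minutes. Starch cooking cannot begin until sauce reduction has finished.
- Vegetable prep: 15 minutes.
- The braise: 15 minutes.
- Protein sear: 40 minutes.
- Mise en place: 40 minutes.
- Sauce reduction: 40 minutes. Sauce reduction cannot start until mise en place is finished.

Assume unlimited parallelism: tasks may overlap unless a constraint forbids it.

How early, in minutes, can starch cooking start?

80

Mise en place has no prerequisites, so it starts at minute 0 and finishes at minute 40.
After mise en place (finishes minute 40), sauce reduction can start at minute 40 and finishes at minute 80.
Starch cooking waits on sauce reduction (finishes minute 80), so the earliest it can start is minute 80.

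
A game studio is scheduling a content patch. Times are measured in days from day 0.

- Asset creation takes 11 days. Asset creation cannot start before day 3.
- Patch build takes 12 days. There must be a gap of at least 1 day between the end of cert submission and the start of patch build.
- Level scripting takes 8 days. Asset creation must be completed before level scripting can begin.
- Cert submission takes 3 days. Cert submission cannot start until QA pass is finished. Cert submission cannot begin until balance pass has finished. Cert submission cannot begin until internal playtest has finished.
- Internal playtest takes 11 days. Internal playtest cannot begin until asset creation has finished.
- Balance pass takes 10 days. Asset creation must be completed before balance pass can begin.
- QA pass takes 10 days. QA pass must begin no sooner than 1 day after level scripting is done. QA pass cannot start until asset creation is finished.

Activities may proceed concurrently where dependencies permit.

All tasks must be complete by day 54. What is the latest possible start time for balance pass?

Nothing follows patch build; the deadline of day 54 is its only limit. It must start by 54 − 12 = day 42.
Cert submission feeds into patch build (must start by day 42, minus 1-day gap → day 41); so cert submission must finish by day 41 and therefore start by day 38.
Balance pass has to be done before cert submission (must start by day 38). That means finishing by day 38, i.e. starting by 38 − 10 = day 28.

28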